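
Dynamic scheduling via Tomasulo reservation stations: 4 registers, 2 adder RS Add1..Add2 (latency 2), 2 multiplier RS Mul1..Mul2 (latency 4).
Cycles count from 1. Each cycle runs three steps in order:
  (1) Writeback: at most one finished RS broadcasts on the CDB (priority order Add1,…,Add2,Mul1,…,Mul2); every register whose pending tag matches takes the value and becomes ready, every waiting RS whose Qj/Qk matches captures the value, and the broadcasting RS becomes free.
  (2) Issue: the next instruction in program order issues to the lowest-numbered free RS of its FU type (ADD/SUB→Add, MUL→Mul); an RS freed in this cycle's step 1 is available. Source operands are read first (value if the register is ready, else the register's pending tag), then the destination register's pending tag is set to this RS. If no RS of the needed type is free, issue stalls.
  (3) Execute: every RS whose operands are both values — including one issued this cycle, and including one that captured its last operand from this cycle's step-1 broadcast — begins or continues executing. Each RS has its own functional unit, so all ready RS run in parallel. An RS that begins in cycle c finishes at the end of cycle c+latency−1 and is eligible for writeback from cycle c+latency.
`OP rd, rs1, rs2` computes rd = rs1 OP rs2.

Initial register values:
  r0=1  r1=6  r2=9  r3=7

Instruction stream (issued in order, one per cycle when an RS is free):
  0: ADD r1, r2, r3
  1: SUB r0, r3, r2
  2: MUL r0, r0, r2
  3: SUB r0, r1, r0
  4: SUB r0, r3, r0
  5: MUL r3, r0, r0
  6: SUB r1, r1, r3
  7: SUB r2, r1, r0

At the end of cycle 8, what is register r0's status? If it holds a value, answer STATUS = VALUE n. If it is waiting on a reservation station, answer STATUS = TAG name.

cycle 1: issue ADD r1<-Add1 // r0:1,r1:Add1,r2:9,r3:7
cycle 2: issue SUB r0<-Add2 // r0:Add2,r1:Add1,r2:9,r3:7
cycle 3: CDB Add1=16; issue MUL r0<-Mul1 // r0:Mul1,r1:16,r2:9,r3:7
cycle 4: CDB Add2=-2; issue SUB r0<-Add1 // r0:Add1,r1:16,r2:9,r3:7
cycle 5: issue SUB r0<-Add2 // r0:Add2,r1:16,r2:9,r3:7
cycle 6: issue MUL r3<-Mul2 // r0:Add2,r1:16,r2:9,r3:Mul2
cycle 7: stall // r0:Add2,r1:16,r2:9,r3:Mul2
cycle 8: CDB Mul1=-18; stall // r0:Add2,r1:16,r2:9,r3:Mul2

STATUS = TAG Add2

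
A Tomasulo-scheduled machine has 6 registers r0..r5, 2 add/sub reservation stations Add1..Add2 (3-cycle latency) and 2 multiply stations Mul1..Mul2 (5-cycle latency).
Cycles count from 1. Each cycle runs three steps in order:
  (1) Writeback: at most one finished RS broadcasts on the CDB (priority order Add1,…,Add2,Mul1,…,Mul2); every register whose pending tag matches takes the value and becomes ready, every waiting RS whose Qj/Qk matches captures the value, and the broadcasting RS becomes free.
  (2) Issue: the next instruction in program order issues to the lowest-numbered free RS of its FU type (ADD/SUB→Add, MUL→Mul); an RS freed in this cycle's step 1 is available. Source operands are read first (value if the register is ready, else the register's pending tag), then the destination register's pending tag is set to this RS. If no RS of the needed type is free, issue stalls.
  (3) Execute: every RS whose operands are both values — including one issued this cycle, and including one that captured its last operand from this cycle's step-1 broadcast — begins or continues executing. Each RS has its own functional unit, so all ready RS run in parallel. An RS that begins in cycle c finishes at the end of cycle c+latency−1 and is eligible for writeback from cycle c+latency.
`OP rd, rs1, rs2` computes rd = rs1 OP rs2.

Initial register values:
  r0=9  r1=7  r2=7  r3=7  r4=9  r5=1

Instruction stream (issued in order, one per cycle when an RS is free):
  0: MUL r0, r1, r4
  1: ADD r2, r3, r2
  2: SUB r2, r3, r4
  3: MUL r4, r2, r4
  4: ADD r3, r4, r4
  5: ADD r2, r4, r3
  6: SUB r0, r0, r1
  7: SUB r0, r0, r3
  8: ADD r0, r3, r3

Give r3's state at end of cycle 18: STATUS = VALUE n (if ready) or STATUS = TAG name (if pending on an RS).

  c1: issue MUL r0<-Mul1  regs: r0:Mul1,r1:7,r2:7,r3:7,r4:9,r5:1
  c2: issue ADD r2<-Add1  regs: r0:Mul1,r1:7,r2:Add1,r3:7,r4:9,r5:1
  c3: issue SUB r2<-Add2  regs: r0:Mul1,r1:7,r2:Add2,r3:7,r4:9,r5:1
  c4: issue MUL r4<-Mul2  regs: r0:Mul1,r1:7,r2:Add2,r3:7,r4:Mul2,r5:1
  c5: CDB Add1=14; issue ADD r3<-Add1  regs: r0:Mul1,r1:7,r2:Add2,r3:Add1,r4:Mul2,r5:1
  c6: CDB Add2=-2; issue ADD r2<-Add2  regs: r0:Mul1,r1:7,r2:Add2,r3:Add1,r4:Mul2,r5:1
  c7: CDB Mul1=63; stall  regs: r0:63,r1:7,r2:Add2,r3:Add1,r4:Mul2,r5:1
  c8: stall  regs: r0:63,r1:7,r2:Add2,r3:Add1,r4:Mul2,r5:1
  c9: stall  regs: r0:63,r1:7,r2:Add2,r3:Add1,r4:Mul2,r5:1
  c10: stall  regs: r0:63,r1:7,r2:Add2,r3:Add1,r4:Mul2,r5:1
  c11: CDB Mul2=-18; stall  regs: r0:63,r1:7,r2:Add2,r3:Add1,r4:-18,r5:1
  c12: stall  regs: r0:63,r1:7,r2:Add2,r3:Add1,r4:-18,r5:1
  c13: stall  regs: r0:63,r1:7,r2:Add2,r3:Add1,r4:-18,r5:1
  c14: CDB Add1=-36; issue SUB r0<-Add1  regs: r0:Add1,r1:7,r2:Add2,r3:-36,r4:-18,r5:1
  c15: stall  regs: r0:Add1,r1:7,r2:Add2,r3:-36,r4:-18,r5:1
  c16: stall  regs: r0:Add1,r1:7,r2:Add2,r3:-36,r4:-18,r5:1
  c17: CDB Add1=56; issue SUB r0<-Add1  regs: r0:Add1,r1:7,r2:Add2,r3:-36,r4:-18,r5:1
  c18: CDB Add2=-54; issue ADD r0<-Add2  regs: r0:Add2,r1:7,r2:-54,r3:-36,r4:-18,r5:1

STATUS = VALUE -36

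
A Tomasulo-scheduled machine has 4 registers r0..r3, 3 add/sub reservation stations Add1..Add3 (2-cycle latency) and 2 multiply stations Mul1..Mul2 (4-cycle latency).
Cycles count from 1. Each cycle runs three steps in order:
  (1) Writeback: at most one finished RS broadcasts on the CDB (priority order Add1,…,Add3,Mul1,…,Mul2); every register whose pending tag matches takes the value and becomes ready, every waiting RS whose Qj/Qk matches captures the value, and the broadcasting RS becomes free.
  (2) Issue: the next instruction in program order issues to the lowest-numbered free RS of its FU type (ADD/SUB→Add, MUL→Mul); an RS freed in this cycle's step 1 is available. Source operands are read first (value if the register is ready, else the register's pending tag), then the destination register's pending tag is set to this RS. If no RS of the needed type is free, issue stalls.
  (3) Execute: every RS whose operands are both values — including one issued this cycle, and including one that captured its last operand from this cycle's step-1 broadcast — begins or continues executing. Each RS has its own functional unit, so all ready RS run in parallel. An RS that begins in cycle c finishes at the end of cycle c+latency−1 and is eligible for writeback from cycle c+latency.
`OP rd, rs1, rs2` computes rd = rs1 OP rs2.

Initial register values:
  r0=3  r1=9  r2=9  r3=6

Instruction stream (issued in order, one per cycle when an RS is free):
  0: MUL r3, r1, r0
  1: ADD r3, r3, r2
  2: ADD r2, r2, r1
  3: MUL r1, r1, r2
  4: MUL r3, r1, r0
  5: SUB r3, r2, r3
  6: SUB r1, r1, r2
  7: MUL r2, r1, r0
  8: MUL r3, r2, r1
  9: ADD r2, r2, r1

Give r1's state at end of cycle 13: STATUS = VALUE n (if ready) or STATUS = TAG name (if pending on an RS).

STATUS = VALUE 144

  c1: issue MUL r3<-Mul1  regs: r0:3,r1:9,r2:9,r3:Mul1
  c2: issue ADD r3<-Add1  regs: r0:3,r1:9,r2:9,r3:Add1
  c3: issue ADD r2<-Add2  regs: r0:3,r1:9,r2:Add2,r3:Add1
  c4: issue MUL r1<-Mul2  regs: r0:3,r1:Mul2,r2:Add2,r3:Add1
  c5: CDB Add2=18; stall  regs: r0:3,r1:Mul2,r2:18,r3:Add1
  c6: CDB Mul1=27; issue MUL r3<-Mul1  regs: r0:3,r1:Mul2,r2:18,r3:Mul1
  c7: issue SUB r3<-Add2  regs: r0:3,r1:Mul2,r2:18,r3:Add2
  c8: CDB Add1=36; issue SUB r1<-Add1  regs: r0:3,r1:Add1,r2:18,r3:Add2
  c9: CDB Mul2=162; issue MUL r2<-Mul2  regs: r0:3,r1:Add1,r2:Mul2,r3:Add2
  c10: stall  regs: r0:3,r1:Add1,r2:Mul2,r3:Add2
  c11: CDB Add1=144; stall  regs: r0:3,r1:144,r2:Mul2,r3:Add2
  c12: stall  regs: r0:3,r1:144,r2:Mul2,r3:Add2
  c13: CDB Mul1=486; issue MUL r3<-Mul1  regs: r0:3,r1:144,r2:Mul2,r3:Mul1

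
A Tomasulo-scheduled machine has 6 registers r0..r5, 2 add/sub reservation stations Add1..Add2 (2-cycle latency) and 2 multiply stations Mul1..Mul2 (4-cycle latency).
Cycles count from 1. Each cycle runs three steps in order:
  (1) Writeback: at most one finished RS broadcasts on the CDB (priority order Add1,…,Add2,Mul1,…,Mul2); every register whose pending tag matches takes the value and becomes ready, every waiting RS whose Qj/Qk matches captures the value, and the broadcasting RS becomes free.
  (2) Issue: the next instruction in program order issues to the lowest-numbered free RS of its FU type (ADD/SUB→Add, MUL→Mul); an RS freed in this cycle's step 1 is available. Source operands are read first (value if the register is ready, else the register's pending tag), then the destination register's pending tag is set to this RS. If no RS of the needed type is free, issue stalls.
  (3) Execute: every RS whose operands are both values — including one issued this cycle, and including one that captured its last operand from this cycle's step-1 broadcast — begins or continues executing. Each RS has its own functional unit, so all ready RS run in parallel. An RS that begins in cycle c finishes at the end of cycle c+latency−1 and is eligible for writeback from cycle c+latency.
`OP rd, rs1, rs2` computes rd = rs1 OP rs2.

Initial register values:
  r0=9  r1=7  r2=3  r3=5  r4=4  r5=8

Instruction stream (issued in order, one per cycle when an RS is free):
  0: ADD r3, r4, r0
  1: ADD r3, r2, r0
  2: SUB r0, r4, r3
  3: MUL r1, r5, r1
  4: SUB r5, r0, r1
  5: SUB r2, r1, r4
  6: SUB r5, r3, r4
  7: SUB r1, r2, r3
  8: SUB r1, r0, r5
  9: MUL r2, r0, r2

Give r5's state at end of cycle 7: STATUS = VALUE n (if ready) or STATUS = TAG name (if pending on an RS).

STATUS = TAG Add2

  c1: issue ADD r3<-Add1  regs: r0:9,r1:7,r2:3,r3:Add1,r4:4,r5:8
  c2: issue ADD r3<-Add2  regs: r0:9,r1:7,r2:3,r3:Add2,r4:4,r5:8
  c3: CDB Add1=13; issue SUB r0<-Add1  regs: r0:Add1,r1:7,r2:3,r3:Add2,r4:4,r5:8
  c4: CDB Add2=12; issue MUL r1<-Mul1  regs: r0:Add1,r1:Mul1,r2:3,r3:12,r4:4,r5:8
  c5: issue SUB r5<-Add2  regs: r0:Add1,r1:Mul1,r2:3,r3:12,r4:4,r5:Add2
  c6: CDB Add1=-8; issue SUB r2<-Add1  regs: r0:-8,r1:Mul1,r2:Add1,r3:12,r4:4,r5:Add2
  c7: stall  regs: r0:-8,r1:Mul1,r2:Add1,r3:12,r4:4,r5:Add2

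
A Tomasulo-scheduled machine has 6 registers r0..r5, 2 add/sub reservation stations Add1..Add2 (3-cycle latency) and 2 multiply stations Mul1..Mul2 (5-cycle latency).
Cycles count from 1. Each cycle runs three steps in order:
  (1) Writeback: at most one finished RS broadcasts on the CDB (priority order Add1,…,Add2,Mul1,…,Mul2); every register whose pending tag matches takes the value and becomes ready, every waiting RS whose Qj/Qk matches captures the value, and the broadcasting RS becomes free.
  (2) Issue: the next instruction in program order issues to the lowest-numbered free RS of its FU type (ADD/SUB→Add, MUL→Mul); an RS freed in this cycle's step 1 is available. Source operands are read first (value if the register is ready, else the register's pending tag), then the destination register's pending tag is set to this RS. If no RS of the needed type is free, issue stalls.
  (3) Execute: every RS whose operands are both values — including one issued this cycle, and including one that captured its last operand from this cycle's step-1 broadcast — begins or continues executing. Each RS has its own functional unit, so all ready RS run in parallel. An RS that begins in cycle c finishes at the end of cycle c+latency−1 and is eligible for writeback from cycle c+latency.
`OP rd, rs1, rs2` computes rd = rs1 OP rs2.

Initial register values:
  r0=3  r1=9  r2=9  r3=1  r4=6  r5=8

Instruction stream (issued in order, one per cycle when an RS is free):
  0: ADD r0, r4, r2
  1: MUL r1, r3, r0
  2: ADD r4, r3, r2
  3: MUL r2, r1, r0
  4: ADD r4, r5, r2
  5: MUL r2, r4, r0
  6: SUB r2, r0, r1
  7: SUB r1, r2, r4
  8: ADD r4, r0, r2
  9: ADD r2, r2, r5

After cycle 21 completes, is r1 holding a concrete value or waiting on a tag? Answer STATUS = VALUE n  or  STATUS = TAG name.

c1: issue ADD r0<-Add1 | r0:Add1,r1:9,r2:9,r3:1,r4:6,r5:8
c2: issue MUL r1<-Mul1 | r0:Add1,r1:Mul1,r2:9,r3:1,r4:6,r5:8
c3: issue ADD r4<-Add2 | r0:Add1,r1:Mul1,r2:9,r3:1,r4:Add2,r5:8
c4: CDB Add1=15; issue MUL r2<-Mul2 | r0:15,r1:Mul1,r2:Mul2,r3:1,r4:Add2,r5:8
c5: issue ADD r4<-Add1 | r0:15,r1:Mul1,r2:Mul2,r3:1,r4:Add1,r5:8
c6: CDB Add2=10; stall | r0:15,r1:Mul1,r2:Mul2,r3:1,r4:Add1,r5:8
c7: stall | r0:15,r1:Mul1,r2:Mul2,r3:1,r4:Add1,r5:8
c8: stall | r0:15,r1:Mul1,r2:Mul2,r3:1,r4:Add1,r5:8
c9: CDB Mul1=15; issue MUL r2<-Mul1 | r0:15,r1:15,r2:Mul1,r3:1,r4:Add1,r5:8
c10: issue SUB r2<-Add2 | r0:15,r1:15,r2:Add2,r3:1,r4:Add1,r5:8
c11: stall | r0:15,r1:15,r2:Add2,r3:1,r4:Add1,r5:8
c12: stall | r0:15,r1:15,r2:Add2,r3:1,r4:Add1,r5:8
c13: CDB Add2=0; issue SUB r1<-Add2 | r0:15,r1:Add2,r2:0,r3:1,r4:Add1,r5:8
c14: CDB Mul2=225; stall | r0:15,r1:Add2,r2:0,r3:1,r4:Add1,r5:8
c15: stall | r0:15,r1:Add2,r2:0,r3:1,r4:Add1,r5:8
c16: stall | r0:15,r1:Add2,r2:0,r3:1,r4:Add1,r5:8
c17: CDB Add1=233; issue ADD r4<-Add1 | r0:15,r1:Add2,r2:0,r3:1,r4:Add1,r5:8
c18: stall | r0:15,r1:Add2,r2:0,r3:1,r4:Add1,r5:8
c19: stall | r0:15,r1:Add2,r2:0,r3:1,r4:Add1,r5:8
c20: CDB Add1=15; issue ADD r2<-Add1 | r0:15,r1:Add2,r2:Add1,r3:1,r4:15,r5:8
c21: CDB Add2=-233 | r0:15,r1:-233,r2:Add1,r3:1,r4:15,r5:8

STATUS = VALUE -233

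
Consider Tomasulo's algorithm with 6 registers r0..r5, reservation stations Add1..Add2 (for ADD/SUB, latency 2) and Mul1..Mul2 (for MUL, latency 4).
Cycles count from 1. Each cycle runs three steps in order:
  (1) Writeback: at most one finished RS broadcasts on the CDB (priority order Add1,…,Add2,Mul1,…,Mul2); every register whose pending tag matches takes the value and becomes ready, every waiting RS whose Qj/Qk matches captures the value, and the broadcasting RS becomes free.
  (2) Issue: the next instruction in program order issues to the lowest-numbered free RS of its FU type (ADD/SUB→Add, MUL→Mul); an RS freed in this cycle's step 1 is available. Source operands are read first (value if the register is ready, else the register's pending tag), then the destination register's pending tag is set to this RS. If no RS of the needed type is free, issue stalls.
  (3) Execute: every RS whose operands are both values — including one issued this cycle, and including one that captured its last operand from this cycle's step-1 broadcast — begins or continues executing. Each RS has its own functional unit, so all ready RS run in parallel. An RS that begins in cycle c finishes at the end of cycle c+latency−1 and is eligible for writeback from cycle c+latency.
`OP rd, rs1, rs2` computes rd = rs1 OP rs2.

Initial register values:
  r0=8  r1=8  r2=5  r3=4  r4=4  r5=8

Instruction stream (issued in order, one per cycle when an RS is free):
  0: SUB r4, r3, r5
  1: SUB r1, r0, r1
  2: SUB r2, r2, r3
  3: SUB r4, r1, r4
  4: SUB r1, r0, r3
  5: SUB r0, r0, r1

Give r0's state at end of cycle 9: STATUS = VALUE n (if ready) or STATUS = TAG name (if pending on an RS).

cycle 1: issue SUB r4<-Add1 // r0:8,r1:8,r2:5,r3:4,r4:Add1,r5:8
cycle 2: issue SUB r1<-Add2 // r0:8,r1:Add2,r2:5,r3:4,r4:Add1,r5:8
cycle 3: CDB Add1=-4; issue SUB r2<-Add1 // r0:8,r1:Add2,r2:Add1,r3:4,r4:-4,r5:8
cycle 4: CDB Add2=0; issue SUB r4<-Add2 // r0:8,r1:0,r2:Add1,r3:4,r4:Add2,r5:8
cycle 5: CDB Add1=1; issue SUB r1<-Add1 // r0:8,r1:Add1,r2:1,r3:4,r4:Add2,r5:8
cycle 6: CDB Add2=4; issue SUB r0<-Add2 // r0:Add2,r1:Add1,r2:1,r3:4,r4:4,r5:8
cycle 7: CDB Add1=4 // r0:Add2,r1:4,r2:1,r3:4,r4:4,r5:8
cycle 8: - // r0:Add2,r1:4,r2:1,r3:4,r4:4,r5:8
cycle 9: CDB Add2=4 // r0:4,r1:4,r2:1,r3:4,r4:4,r5:8

STATUS = VALUE 4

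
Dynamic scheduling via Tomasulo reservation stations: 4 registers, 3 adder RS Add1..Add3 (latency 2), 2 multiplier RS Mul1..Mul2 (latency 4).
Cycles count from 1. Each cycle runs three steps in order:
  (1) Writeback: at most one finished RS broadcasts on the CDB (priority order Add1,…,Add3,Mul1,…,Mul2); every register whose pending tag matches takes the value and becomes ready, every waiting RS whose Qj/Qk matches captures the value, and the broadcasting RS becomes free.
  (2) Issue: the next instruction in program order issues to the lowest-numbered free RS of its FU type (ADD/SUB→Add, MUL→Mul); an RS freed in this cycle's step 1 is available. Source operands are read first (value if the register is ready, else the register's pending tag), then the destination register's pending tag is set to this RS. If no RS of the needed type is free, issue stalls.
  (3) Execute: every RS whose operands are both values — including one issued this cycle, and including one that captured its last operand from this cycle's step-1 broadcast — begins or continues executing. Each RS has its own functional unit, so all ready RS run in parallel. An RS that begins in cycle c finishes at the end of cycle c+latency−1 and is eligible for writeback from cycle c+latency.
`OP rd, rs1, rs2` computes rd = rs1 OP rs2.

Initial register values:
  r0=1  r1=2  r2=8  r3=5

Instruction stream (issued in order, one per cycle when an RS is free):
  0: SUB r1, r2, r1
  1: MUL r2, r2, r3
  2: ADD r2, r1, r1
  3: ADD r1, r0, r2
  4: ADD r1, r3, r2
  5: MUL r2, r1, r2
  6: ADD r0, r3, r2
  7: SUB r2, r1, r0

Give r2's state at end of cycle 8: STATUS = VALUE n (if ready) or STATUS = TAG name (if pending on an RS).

STATUS = TAG Add2

c1: issue SUB r1<-Add1 | r0:1,r1:Add1,r2:8,r3:5
c2: issue MUL r2<-Mul1 | r0:1,r1:Add1,r2:Mul1,r3:5
c3: CDB Add1=6; issue ADD r2<-Add1 | r0:1,r1:6,r2:Add1,r3:5
c4: issue ADD r1<-Add2 | r0:1,r1:Add2,r2:Add1,r3:5
c5: CDB Add1=12; issue ADD r1<-Add1 | r0:1,r1:Add1,r2:12,r3:5
c6: CDB Mul1=40; issue MUL r2<-Mul1 | r0:1,r1:Add1,r2:Mul1,r3:5
c7: CDB Add1=17; issue ADD r0<-Add1 | r0:Add1,r1:17,r2:Mul1,r3:5
c8: CDB Add2=13; issue SUB r2<-Add2 | r0:Add1,r1:17,r2:Add2,r3:5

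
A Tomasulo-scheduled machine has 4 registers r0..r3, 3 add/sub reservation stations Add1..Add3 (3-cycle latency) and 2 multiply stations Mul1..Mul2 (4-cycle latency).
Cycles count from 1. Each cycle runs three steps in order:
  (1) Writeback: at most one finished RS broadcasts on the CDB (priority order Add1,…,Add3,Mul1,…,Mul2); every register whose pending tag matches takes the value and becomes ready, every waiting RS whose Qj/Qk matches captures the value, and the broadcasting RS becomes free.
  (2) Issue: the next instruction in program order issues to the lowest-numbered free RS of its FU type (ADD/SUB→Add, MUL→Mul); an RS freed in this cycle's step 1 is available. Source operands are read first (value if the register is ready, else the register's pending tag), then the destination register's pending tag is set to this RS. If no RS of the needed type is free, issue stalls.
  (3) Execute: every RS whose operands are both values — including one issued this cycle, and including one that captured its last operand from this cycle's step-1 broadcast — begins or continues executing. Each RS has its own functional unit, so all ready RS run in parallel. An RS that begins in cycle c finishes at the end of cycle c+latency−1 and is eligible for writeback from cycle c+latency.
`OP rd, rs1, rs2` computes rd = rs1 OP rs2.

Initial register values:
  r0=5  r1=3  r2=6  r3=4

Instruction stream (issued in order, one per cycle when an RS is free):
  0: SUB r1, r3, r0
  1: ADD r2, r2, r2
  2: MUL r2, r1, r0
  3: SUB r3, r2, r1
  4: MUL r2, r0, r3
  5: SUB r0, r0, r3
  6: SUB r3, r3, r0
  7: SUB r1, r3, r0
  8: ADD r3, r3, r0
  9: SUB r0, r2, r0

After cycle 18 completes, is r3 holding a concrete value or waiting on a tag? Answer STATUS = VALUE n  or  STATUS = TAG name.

STATUS = TAG Add2

cycle 1: issue SUB r1<-Add1 // r0:5,r1:Add1,r2:6,r3:4
cycle 2: issue ADD r2<-Add2 // r0:5,r1:Add1,r2:Add2,r3:4
cycle 3: issue MUL r2<-Mul1 // r0:5,r1:Add1,r2:Mul1,r3:4
cycle 4: CDB Add1=-1; issue SUB r3<-Add1 // r0:5,r1:-1,r2:Mul1,r3:Add1
cycle 5: CDB Add2=12; issue MUL r2<-Mul2 // r0:5,r1:-1,r2:Mul2,r3:Add1
cycle 6: issue SUB r0<-Add2 // r0:Add2,r1:-1,r2:Mul2,r3:Add1
cycle 7: issue SUB r3<-Add3 // r0:Add2,r1:-1,r2:Mul2,r3:Add3
cycle 8: CDB Mul1=-5; stall // r0:Add2,r1:-1,r2:Mul2,r3:Add3
cycle 9: stall // r0:Add2,r1:-1,r2:Mul2,r3:Add3
cycle 10: stall // r0:Add2,r1:-1,r2:Mul2,r3:Add3
cycle 11: CDB Add1=-4; issue SUB r1<-Add1 // r0:Add2,r1:Add1,r2:Mul2,r3:Add3
cycle 12: stall // r0:Add2,r1:Add1,r2:Mul2,r3:Add3
cycle 13: stall // r0:Add2,r1:Add1,r2:Mul2,r3:Add3
cycle 14: CDB Add2=9; issue ADD r3<-Add2 // r0:9,r1:Add1,r2:Mul2,r3:Add2
cycle 15: CDB Mul2=-20; stall // r0:9,r1:Add1,r2:-20,r3:Add2
cycle 16: stall // r0:9,r1:Add1,r2:-20,r3:Add2
cycle 17: CDB Add3=-13; issue SUB r0<-Add3 // r0:Add3,r1:Add1,r2:-20,r3:Add2
cycle 18: - // r0:Add3,r1:Add1,r2:-20,r3:Add2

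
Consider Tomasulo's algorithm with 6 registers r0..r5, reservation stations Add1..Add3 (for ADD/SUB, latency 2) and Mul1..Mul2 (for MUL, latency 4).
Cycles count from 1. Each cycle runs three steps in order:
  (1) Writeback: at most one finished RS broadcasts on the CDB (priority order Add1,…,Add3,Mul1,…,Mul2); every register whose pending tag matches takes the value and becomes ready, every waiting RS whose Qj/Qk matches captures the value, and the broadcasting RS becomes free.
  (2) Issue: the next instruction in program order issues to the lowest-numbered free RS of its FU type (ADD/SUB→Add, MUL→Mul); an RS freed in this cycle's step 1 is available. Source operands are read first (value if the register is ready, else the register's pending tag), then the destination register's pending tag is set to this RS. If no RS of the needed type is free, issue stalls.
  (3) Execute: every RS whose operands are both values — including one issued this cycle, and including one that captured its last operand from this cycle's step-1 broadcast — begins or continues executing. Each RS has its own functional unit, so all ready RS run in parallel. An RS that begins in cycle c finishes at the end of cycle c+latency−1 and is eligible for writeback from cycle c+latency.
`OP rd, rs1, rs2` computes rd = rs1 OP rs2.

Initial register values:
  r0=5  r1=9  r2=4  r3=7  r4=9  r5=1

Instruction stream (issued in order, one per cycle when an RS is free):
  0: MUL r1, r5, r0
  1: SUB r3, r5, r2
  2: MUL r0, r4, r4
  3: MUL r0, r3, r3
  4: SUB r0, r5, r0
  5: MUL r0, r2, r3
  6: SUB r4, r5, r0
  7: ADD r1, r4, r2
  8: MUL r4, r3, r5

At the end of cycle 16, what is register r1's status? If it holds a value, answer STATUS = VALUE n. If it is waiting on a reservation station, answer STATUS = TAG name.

STATUS = VALUE 17

c1: issue MUL r1<-Mul1 | r0:5,r1:Mul1,r2:4,r3:7,r4:9,r5:1
c2: issue SUB r3<-Add1 | r0:5,r1:Mul1,r2:4,r3:Add1,r4:9,r5:1
c3: issue MUL r0<-Mul2 | r0:Mul2,r1:Mul1,r2:4,r3:Add1,r4:9,r5:1
c4: CDB Add1=-3; stall | r0:Mul2,r1:Mul1,r2:4,r3:-3,r4:9,r5:1
c5: CDB Mul1=5; issue MUL r0<-Mul1 | r0:Mul1,r1:5,r2:4,r3:-3,r4:9,r5:1
c6: issue SUB r0<-Add1 | r0:Add1,r1:5,r2:4,r3:-3,r4:9,r5:1
c7: CDB Mul2=81; issue MUL r0<-Mul2 | r0:Mul2,r1:5,r2:4,r3:-3,r4:9,r5:1
c8: issue SUB r4<-Add2 | r0:Mul2,r1:5,r2:4,r3:-3,r4:Add2,r5:1
c9: CDB Mul1=9; issue ADD r1<-Add3 | r0:Mul2,r1:Add3,r2:4,r3:-3,r4:Add2,r5:1
c10: issue MUL r4<-Mul1 | r0:Mul2,r1:Add3,r2:4,r3:-3,r4:Mul1,r5:1
c11: CDB Add1=-8 | r0:Mul2,r1:Add3,r2:4,r3:-3,r4:Mul1,r5:1
c12: CDB Mul2=-12 | r0:-12,r1:Add3,r2:4,r3:-3,r4:Mul1,r5:1
c13: - | r0:-12,r1:Add3,r2:4,r3:-3,r4:Mul1,r5:1
c14: CDB Add2=13 | r0:-12,r1:Add3,r2:4,r3:-3,r4:Mul1,r5:1
c15: CDB Mul1=-3 | r0:-12,r1:Add3,r2:4,r3:-3,r4:-3,r5:1
c16: CDB Add3=17 | r0:-12,r1:17,r2:4,r3:-3,r4:-3,r5:1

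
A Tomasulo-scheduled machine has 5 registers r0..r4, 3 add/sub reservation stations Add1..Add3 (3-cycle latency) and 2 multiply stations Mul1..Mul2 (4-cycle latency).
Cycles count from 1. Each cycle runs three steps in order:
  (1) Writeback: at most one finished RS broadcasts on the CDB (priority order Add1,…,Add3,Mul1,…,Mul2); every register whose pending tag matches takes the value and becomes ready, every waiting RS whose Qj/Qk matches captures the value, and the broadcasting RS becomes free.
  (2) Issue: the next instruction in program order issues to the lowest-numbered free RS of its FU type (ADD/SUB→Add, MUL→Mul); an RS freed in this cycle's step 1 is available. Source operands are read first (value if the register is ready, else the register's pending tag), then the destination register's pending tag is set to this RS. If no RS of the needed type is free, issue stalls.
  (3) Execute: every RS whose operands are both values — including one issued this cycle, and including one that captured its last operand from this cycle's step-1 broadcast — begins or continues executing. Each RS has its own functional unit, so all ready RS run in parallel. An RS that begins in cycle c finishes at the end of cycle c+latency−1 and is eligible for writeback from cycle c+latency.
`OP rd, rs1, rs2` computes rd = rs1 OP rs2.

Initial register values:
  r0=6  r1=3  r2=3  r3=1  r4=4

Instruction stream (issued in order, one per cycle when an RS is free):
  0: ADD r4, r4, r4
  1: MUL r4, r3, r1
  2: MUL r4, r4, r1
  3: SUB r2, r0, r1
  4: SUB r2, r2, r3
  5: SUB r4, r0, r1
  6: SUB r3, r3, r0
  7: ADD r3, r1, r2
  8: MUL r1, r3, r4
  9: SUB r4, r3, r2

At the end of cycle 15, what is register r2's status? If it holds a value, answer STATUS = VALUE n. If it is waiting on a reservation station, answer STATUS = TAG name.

STATUS = VALUE 2

c1: issue ADD r4<-Add1 | r0:6,r1:3,r2:3,r3:1,r4:Add1
c2: issue MUL r4<-Mul1 | r0:6,r1:3,r2:3,r3:1,r4:Mul1
c3: issue MUL r4<-Mul2 | r0:6,r1:3,r2:3,r3:1,r4:Mul2
c4: CDB Add1=8; issue SUB r2<-Add1 | r0:6,r1:3,r2:Add1,r3:1,r4:Mul2
c5: issue SUB r2<-Add2 | r0:6,r1:3,r2:Add2,r3:1,r4:Mul2
c6: CDB Mul1=3; issue SUB r4<-Add3 | r0:6,r1:3,r2:Add2,r3:1,r4:Add3
c7: CDB Add1=3; issue SUB r3<-Add1 | r0:6,r1:3,r2:Add2,r3:Add1,r4:Add3
c8: stall | r0:6,r1:3,r2:Add2,r3:Add1,r4:Add3
c9: CDB Add3=3; issue ADD r3<-Add3 | r0:6,r1:3,r2:Add2,r3:Add3,r4:3
c10: CDB Add1=-5; issue MUL r1<-Mul1 | r0:6,r1:Mul1,r2:Add2,r3:Add3,r4:3
c11: CDB Add2=2; issue SUB r4<-Add1 | r0:6,r1:Mul1,r2:2,r3:Add3,r4:Add1
c12: CDB Mul2=9 | r0:6,r1:Mul1,r2:2,r3:Add3,r4:Add1
c13: - | r0:6,r1:Mul1,r2:2,r3:Add3,r4:Add1
c14: CDB Add3=5 | r0:6,r1:Mul1,r2:2,r3:5,r4:Add1
c15: - | r0:6,r1:Mul1,r2:2,r3:5,r4:Add1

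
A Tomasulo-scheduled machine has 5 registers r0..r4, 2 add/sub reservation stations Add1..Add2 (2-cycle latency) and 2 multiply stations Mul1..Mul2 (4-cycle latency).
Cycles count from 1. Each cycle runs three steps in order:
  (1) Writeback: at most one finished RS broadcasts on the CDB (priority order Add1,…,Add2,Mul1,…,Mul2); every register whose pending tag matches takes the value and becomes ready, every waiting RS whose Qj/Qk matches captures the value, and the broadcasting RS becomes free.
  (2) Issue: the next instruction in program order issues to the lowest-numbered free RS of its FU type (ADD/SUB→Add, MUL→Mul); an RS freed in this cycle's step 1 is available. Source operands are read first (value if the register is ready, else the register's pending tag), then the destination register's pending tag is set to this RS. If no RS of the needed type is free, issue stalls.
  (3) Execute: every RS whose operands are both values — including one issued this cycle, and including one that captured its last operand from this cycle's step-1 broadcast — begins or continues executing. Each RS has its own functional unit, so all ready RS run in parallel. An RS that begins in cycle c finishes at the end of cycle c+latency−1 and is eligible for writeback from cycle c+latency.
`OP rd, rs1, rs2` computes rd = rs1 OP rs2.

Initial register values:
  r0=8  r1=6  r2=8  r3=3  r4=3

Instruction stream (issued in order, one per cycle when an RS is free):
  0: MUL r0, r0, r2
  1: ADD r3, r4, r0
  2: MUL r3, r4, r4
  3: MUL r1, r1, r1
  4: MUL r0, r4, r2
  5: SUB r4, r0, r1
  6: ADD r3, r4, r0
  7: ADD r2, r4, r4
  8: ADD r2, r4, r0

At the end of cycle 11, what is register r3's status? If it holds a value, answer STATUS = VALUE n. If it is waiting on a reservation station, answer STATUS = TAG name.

c1: issue MUL r0<-Mul1 | r0:Mul1,r1:6,r2:8,r3:3,r4:3
c2: issue ADD r3<-Add1 | r0:Mul1,r1:6,r2:8,r3:Add1,r4:3
c3: issue MUL r3<-Mul2 | r0:Mul1,r1:6,r2:8,r3:Mul2,r4:3
c4: stall | r0:Mul1,r1:6,r2:8,r3:Mul2,r4:3
c5: CDB Mul1=64; issue MUL r1<-Mul1 | r0:64,r1:Mul1,r2:8,r3:Mul2,r4:3
c6: stall | r0:64,r1:Mul1,r2:8,r3:Mul2,r4:3
c7: CDB Add1=67; stall | r0:64,r1:Mul1,r2:8,r3:Mul2,r4:3
c8: CDB Mul2=9; issue MUL r0<-Mul2 | r0:Mul2,r1:Mul1,r2:8,r3:9,r4:3
c9: CDB Mul1=36; issue SUB r4<-Add1 | r0:Mul2,r1:36,r2:8,r3:9,r4:Add1
c10: issue ADD r3<-Add2 | r0:Mul2,r1:36,r2:8,r3:Add2,r4:Add1
c11: stall | r0:Mul2,r1:36,r2:8,r3:Add2,r4:Add1

STATUS = TAG Add2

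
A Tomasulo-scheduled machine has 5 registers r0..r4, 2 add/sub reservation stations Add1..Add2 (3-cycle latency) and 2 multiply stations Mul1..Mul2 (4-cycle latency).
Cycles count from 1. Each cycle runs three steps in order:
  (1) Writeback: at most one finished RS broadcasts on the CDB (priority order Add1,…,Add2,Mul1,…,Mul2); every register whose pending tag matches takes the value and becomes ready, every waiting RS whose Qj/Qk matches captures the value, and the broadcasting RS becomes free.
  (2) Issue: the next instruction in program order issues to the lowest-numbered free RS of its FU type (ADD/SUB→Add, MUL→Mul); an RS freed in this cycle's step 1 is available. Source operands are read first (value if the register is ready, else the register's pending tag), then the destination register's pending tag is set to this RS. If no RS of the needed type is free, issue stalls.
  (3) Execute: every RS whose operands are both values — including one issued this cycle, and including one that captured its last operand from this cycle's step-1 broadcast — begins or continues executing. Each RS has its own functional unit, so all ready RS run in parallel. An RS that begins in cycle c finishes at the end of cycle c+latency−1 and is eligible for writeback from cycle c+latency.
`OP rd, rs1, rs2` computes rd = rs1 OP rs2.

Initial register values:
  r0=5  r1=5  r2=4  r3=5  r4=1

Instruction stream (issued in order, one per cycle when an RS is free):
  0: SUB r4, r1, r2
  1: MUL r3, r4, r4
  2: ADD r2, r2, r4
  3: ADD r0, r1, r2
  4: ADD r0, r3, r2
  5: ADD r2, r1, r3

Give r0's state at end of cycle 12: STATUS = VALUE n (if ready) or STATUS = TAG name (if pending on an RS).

cycle 1: issue SUB r4<-Add1 // r0:5,r1:5,r2:4,r3:5,r4:Add1
cycle 2: issue MUL r3<-Mul1 // r0:5,r1:5,r2:4,r3:Mul1,r4:Add1
cycle 3: issue ADD r2<-Add2 // r0:5,r1:5,r2:Add2,r3:Mul1,r4:Add1
cycle 4: CDB Add1=1; issue ADD r0<-Add1 // r0:Add1,r1:5,r2:Add2,r3:Mul1,r4:1
cycle 5: stall // r0:Add1,r1:5,r2:Add2,r3:Mul1,r4:1
cycle 6: stall // r0:Add1,r1:5,r2:Add2,r3:Mul1,r4:1
cycle 7: CDB Add2=5; issue ADD r0<-Add2 // r0:Add2,r1:5,r2:5,r3:Mul1,r4:1
cycle 8: CDB Mul1=1; stall // r0:Add2,r1:5,r2:5,r3:1,r4:1
cycle 9: stall // r0:Add2,r1:5,r2:5,r3:1,r4:1
cycle 10: CDB Add1=10; issue ADD r2<-Add1 // r0:Add2,r1:5,r2:Add1,r3:1,r4:1
cycle 11: CDB Add2=6 // r0:6,r1:5,r2:Add1,r3:1,r4:1
cycle 12: - // r0:6,r1:5,r2:Add1,r3:1,r4:1

STATUS = VALUE 6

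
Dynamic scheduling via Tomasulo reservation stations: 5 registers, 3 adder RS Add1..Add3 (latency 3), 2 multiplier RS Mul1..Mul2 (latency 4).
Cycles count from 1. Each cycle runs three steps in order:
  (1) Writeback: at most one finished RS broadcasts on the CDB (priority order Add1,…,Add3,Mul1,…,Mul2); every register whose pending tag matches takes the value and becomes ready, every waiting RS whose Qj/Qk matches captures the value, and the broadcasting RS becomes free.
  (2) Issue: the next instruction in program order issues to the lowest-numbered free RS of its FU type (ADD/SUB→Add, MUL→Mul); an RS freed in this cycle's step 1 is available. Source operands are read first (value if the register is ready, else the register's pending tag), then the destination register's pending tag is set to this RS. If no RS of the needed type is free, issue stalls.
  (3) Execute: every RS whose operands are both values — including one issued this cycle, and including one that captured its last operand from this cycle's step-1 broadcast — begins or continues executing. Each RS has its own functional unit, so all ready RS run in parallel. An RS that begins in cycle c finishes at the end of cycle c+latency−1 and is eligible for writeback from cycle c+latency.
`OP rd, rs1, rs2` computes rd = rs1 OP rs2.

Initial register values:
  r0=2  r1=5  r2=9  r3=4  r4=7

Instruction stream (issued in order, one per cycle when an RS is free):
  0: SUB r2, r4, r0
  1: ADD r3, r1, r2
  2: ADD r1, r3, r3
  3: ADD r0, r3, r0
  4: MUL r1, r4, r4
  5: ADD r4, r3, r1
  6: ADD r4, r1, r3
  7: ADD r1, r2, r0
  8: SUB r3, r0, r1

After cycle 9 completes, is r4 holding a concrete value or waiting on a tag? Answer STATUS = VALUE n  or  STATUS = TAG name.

cycle 1: issue SUB r2<-Add1 // r0:2,r1:5,r2:Add1,r3:4,r4:7
cycle 2: issue ADD r3<-Add2 // r0:2,r1:5,r2:Add1,r3:Add2,r4:7
cycle 3: issue ADD r1<-Add3 // r0:2,r1:Add3,r2:Add1,r3:Add2,r4:7
cycle 4: CDB Add1=5; issue ADD r0<-Add1 // r0:Add1,r1:Add3,r2:5,r3:Add2,r4:7
cycle 5: issue MUL r1<-Mul1 // r0:Add1,r1:Mul1,r2:5,r3:Add2,r4:7
cycle 6: stall // r0:Add1,r1:Mul1,r2:5,r3:Add2,r4:7
cycle 7: CDB Add2=10; issue ADD r4<-Add2 // r0:Add1,r1:Mul1,r2:5,r3:10,r4:Add2
cycle 8: stall // r0:Add1,r1:Mul1,r2:5,r3:10,r4:Add2
cycle 9: CDB Mul1=49; stall // r0:Add1,r1:49,r2:5,r3:10,r4:Add2

STATUS = TAG Add2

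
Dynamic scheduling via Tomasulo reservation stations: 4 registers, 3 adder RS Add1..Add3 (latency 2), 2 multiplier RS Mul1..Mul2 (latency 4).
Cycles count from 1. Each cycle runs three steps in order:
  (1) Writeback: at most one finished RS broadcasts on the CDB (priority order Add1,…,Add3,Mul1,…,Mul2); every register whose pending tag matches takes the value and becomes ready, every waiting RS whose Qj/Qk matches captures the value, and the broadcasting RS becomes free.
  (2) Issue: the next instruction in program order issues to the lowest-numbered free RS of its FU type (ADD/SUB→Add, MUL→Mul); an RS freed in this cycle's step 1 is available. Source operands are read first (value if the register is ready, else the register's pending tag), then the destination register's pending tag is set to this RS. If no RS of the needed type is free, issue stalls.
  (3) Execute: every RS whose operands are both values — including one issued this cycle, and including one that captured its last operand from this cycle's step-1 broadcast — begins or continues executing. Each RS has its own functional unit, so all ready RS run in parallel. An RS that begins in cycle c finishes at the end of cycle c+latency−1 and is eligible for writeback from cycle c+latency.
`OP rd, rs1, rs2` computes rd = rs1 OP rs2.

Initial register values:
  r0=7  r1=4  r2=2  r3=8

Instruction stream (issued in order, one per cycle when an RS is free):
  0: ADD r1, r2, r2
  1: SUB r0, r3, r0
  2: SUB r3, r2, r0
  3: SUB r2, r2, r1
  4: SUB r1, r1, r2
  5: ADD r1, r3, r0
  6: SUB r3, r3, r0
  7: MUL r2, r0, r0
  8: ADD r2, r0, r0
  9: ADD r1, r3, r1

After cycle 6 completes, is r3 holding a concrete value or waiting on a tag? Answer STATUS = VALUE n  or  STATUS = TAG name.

STATUS = VALUE 1

  c1: issue ADD r1<-Add1  regs: r0:7,r1:Add1,r2:2,r3:8
  c2: issue SUB r0<-Add2  regs: r0:Add2,r1:Add1,r2:2,r3:8
  c3: CDB Add1=4; issue SUB r3<-Add1  regs: r0:Add2,r1:4,r2:2,r3:Add1
  c4: CDB Add2=1; issue SUB r2<-Add2  regs: r0:1,r1:4,r2:Add2,r3:Add1
  c5: issue SUB r1<-Add3  regs: r0:1,r1:Add3,r2:Add2,r3:Add1
  c6: CDB Add1=1; issue ADD r1<-Add1  regs: r0:1,r1:Add1,r2:Add2,r3:1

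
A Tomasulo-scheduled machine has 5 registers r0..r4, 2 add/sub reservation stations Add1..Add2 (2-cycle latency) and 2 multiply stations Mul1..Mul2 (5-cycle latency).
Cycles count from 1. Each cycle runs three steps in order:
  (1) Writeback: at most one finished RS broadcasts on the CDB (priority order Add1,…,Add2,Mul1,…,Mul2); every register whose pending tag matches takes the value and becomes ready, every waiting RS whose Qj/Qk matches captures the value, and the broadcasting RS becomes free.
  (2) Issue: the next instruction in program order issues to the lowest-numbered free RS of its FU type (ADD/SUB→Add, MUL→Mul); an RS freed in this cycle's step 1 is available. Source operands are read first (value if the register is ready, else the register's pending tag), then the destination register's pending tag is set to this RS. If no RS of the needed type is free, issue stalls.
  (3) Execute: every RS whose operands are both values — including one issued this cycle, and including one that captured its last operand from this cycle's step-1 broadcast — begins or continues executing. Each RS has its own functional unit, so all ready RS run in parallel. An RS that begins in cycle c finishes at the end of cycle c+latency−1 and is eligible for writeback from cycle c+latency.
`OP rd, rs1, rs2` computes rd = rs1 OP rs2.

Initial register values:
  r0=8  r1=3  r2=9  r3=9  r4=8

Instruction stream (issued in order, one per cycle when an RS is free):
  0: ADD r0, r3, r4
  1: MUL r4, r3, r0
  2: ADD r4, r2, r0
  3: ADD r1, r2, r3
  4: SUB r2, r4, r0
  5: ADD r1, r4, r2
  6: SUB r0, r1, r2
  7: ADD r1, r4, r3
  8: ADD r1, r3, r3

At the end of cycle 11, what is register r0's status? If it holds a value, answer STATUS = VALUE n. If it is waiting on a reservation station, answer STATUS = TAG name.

STATUS = VALUE 26

  c1: issue ADD r0<-Add1  regs: r0:Add1,r1:3,r2:9,r3:9,r4:8
  c2: issue MUL r4<-Mul1  regs: r0:Add1,r1:3,r2:9,r3:9,r4:Mul1
  c3: CDB Add1=17; issue ADD r4<-Add1  regs: r0:17,r1:3,r2:9,r3:9,r4:Add1
  c4: issue ADD r1<-Add2  regs: r0:17,r1:Add2,r2:9,r3:9,r4:Add1
  c5: CDB Add1=26; issue SUB r2<-Add1  regs: r0:17,r1:Add2,r2:Add1,r3:9,r4:26
  c6: CDB Add2=18; issue ADD r1<-Add2  regs: r0:17,r1:Add2,r2:Add1,r3:9,r4:26
  c7: CDB Add1=9; issue SUB r0<-Add1  regs: r0:Add1,r1:Add2,r2:9,r3:9,r4:26
  c8: CDB Mul1=153; stall  regs: r0:Add1,r1:Add2,r2:9,r3:9,r4:26
  c9: CDB Add2=35; issue ADD r1<-Add2  regs: r0:Add1,r1:Add2,r2:9,r3:9,r4:26
  c10: stall  regs: r0:Add1,r1:Add2,r2:9,r3:9,r4:26
  c11: CDB Add1=26; issue ADD r1<-Add1  regs: r0:26,r1:Add1,r2:9,r3:9,r4:26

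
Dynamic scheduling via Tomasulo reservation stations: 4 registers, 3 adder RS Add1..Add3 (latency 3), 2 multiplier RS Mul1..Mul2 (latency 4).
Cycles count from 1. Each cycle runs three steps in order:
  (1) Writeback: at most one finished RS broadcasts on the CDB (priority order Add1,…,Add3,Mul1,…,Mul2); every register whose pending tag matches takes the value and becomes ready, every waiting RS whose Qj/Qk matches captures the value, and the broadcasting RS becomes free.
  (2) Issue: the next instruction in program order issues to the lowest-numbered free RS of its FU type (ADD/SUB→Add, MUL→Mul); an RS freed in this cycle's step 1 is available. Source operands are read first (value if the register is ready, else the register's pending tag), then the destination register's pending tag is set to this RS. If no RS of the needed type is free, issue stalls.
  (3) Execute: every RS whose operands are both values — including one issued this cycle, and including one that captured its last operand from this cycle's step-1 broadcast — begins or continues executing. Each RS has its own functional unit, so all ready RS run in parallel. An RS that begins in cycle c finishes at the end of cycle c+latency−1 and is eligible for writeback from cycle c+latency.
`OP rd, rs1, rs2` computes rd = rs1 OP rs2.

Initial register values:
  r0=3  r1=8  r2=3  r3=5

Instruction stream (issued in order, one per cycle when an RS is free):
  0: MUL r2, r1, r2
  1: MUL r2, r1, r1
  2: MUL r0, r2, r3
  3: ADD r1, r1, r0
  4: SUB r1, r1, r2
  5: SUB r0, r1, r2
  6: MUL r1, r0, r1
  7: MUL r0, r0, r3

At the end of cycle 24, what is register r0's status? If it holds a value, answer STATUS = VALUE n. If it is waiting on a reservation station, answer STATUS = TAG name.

STATUS = VALUE 1000

  c1: issue MUL r2<-Mul1  regs: r0:3,r1:8,r2:Mul1,r3:5
  c2: issue MUL r2<-Mul2  regs: r0:3,r1:8,r2:Mul2,r3:5
  c3: stall  regs: r0:3,r1:8,r2:Mul2,r3:5
  c4: stall  regs: r0:3,r1:8,r2:Mul2,r3:5
  c5: CDB Mul1=24; issue MUL r0<-Mul1  regs: r0:Mul1,r1:8,r2:Mul2,r3:5
  c6: CDB Mul2=64; issue ADD r1<-Add1  regs: r0:Mul1,r1:Add1,r2:64,r3:5
  c7: issue SUB r1<-Add2  regs: r0:Mul1,r1:Add2,r2:64,r3:5
  c8: issue SUB r0<-Add3  regs: r0:Add3,r1:Add2,r2:64,r3:5
  c9: issue MUL r1<-Mul2  regs: r0:Add3,r1:Mul2,r2:64,r3:5
  c10: CDB Mul1=320; issue MUL r0<-Mul1  regs: r0:Mul1,r1:Mul2,r2:64,r3:5
  c11: -  regs: r0:Mul1,r1:Mul2,r2:64,r3:5
  c12: -  regs: r0:Mul1,r1:Mul2,r2:64,r3:5
  c13: CDB Add1=328  regs: r0:Mul1,r1:Mul2,r2:64,r3:5
  c14: -  regs: r0:Mul1,r1:Mul2,r2:64,r3:5
  c15: -  regs: r0:Mul1,r1:Mul2,r2:64,r3:5
  c16: CDB Add2=264  regs: r0:Mul1,r1:Mul2,r2:64,r3:5
  c17: -  regs: r0:Mul1,r1:Mul2,r2:64,r3:5
  c18: -  regs: r0:Mul1,r1:Mul2,r2:64,r3:5
  c19: CDB Add3=200  regs: r0:Mul1,r1:Mul2,r2:64,r3:5
  c20: -  regs: r0:Mul1,r1:Mul2,r2:64,r3:5
  c21: -  regs: r0:Mul1,r1:Mul2,r2:64,r3:5
  c22: -  regs: r0:Mul1,r1:Mul2,r2:64,r3:5
  c23: CDB Mul1=1000  regs: r0:1000,r1:Mul2,r2:64,r3:5
  c24: CDB Mul2=52800  regs: r0:1000,r1:52800,r2:64,r3:5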